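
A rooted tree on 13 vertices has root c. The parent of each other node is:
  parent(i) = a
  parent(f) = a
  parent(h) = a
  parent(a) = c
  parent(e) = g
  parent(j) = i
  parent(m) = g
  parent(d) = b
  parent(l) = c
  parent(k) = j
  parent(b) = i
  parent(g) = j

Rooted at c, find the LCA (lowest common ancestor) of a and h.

a

a's ancestor chain is a, c and h's is h, a, c; they first meet at a.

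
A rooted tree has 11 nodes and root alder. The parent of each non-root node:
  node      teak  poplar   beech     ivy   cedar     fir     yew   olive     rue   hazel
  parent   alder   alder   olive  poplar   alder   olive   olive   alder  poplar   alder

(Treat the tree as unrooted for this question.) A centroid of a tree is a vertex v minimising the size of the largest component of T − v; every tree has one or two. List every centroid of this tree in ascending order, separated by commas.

alder

Removing alder splits the tree into components of sizes 4, 3, 1, 1, 1; the largest is 4 ≤ ⌊11/2⌋ = 5.
Every other node leaves some component of size > 5, so the centroid is unique.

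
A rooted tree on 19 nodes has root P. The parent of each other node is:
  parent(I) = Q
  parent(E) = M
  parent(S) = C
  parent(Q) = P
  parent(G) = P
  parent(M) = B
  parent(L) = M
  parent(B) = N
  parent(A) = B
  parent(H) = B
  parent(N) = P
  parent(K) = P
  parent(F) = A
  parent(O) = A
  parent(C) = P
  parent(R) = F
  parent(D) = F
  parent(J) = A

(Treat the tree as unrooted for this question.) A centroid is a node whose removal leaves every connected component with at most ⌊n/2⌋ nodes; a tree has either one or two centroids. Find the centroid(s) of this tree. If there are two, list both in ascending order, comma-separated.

B

Removing B splits the tree into components of sizes 8, 6, 3, 1; the largest is 8 ≤ ⌊19/2⌋ = 9.
No neighbour of B does as well, so B is the unique centroid.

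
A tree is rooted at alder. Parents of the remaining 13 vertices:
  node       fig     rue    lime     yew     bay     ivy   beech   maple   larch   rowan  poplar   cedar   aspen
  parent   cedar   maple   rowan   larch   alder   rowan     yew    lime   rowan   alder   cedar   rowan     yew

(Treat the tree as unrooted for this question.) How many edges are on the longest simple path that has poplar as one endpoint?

The node farthest from poplar is aspen (rue, beech also at distance 5), via poplar–cedar–rowan–larch–yew–aspen — 5 edges.

5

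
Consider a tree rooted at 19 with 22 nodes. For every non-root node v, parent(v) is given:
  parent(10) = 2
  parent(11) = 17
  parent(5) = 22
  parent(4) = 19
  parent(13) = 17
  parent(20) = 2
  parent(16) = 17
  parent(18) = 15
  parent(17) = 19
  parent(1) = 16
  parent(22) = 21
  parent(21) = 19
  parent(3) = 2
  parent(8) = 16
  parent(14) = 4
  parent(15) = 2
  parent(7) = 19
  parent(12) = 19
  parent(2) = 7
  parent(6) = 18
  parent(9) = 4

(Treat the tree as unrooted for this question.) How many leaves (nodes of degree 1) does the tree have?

Degree-1 nodes: 1, 3, 5, 6, 8, 9, 10, 11, 12, 13, 14, 20 — 12 of them.

12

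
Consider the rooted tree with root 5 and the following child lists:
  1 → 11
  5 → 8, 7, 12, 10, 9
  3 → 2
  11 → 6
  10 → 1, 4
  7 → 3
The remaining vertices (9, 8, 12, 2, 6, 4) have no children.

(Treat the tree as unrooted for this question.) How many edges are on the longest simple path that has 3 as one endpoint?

The node farthest from 3 is 6, via 3-7-5-10-1-11-6 — 6 edges.

6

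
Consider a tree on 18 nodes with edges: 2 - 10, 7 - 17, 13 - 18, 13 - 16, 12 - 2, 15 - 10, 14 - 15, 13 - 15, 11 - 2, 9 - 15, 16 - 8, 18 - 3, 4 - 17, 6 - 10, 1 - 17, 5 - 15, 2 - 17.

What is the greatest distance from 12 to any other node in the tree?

The node farthest from 12 is 8 (3 also at distance 6), via 12–2–10–15–13–16–8 — 6 edges.

6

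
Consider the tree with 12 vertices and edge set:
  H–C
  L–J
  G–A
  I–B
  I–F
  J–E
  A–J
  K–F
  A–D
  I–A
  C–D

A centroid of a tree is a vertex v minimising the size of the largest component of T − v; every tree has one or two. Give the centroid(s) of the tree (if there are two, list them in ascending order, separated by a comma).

A

If A is removed the pieces have sizes 4, 3, 3, 1, all ≤ ⌊12/2⌋ = 6.
No neighbour of A does as well, so A is the unique centroid.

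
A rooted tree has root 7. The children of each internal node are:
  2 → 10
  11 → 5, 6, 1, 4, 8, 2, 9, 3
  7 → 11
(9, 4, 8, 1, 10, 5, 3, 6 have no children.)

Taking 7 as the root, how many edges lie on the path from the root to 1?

7–11–1 — 2 edges.

2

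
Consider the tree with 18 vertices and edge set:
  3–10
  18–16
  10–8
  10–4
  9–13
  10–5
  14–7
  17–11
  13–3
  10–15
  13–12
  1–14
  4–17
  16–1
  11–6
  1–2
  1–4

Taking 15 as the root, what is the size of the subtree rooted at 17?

Descendants of 17 (including itself): 17, 11, 6. That's 3.

3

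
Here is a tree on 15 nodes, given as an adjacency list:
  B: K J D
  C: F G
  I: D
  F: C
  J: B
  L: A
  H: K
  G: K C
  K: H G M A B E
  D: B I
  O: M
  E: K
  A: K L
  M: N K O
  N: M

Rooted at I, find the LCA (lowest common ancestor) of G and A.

K

G's ancestor chain is G, K, B, D, I and A's is A, K, B, D, I; they first meet at K.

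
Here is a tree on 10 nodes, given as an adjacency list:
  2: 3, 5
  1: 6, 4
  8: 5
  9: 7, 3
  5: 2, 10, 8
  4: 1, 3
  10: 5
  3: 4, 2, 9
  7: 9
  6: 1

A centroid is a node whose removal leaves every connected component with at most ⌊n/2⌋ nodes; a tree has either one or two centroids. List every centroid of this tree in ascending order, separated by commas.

If 3 is removed the pieces have sizes 4, 3, 2, all ≤ ⌊10/2⌋ = 5.
No neighbour of 3 does as well, so 3 is the unique centroid.

3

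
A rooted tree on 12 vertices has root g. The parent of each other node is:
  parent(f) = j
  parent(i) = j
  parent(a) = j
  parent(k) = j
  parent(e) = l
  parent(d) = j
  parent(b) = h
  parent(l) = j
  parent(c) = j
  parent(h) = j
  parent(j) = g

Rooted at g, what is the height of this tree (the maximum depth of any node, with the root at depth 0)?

A deepest node is e, reached by g–j–l–e.
That path has 3 edges, so the height is 3.

3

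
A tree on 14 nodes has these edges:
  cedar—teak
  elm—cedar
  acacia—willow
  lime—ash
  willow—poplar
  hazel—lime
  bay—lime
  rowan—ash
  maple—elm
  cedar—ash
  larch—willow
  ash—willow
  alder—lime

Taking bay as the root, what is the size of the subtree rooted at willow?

4

willow's subtree: {willow, acacia, poplar, larch}, size 4.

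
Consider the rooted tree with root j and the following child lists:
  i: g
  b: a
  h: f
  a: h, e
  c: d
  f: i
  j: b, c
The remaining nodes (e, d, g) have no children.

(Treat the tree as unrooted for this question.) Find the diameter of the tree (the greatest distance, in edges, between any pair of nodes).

8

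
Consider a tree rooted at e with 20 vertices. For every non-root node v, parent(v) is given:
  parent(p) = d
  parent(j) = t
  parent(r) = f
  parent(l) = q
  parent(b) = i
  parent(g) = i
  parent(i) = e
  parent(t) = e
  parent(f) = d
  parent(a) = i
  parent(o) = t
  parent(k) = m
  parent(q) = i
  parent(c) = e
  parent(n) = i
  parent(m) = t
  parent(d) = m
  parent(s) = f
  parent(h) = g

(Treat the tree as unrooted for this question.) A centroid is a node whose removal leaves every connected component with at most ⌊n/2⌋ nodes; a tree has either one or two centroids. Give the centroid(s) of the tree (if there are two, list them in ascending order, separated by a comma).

e, t

If e is removed the pieces have sizes 10, 8, 1, all ≤ ⌊20/2⌋ = 10.
Its neighbour t also leaves a largest component of size 10, so both are centroids.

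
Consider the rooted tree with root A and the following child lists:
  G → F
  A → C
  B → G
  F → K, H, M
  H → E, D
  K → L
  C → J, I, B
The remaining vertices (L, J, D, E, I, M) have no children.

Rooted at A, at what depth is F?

4

A–C–B–G–F — 4 edges.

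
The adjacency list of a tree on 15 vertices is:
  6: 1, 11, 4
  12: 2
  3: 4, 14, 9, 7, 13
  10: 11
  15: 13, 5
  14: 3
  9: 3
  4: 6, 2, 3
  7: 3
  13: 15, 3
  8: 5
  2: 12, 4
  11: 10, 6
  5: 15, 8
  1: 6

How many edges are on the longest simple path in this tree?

A longest path is 10 – 11 – 6 – 4 – 3 – 13 – 15 – 5 – 8, with 8 edges.

8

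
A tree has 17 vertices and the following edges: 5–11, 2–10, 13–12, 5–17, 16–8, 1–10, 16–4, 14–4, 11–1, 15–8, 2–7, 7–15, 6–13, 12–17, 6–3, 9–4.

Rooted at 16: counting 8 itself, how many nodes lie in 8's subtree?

13

8's subtree: {8, 15, 7, 2, 10, 1, 11, 5, 17, 12, 13, 6, 3}, size 13.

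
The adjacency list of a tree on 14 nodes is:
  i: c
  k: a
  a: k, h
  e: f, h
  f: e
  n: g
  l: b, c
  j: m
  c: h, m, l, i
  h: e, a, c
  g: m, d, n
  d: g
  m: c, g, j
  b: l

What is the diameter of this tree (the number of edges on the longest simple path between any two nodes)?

BFS from f reaches d last, at distance 6; BFS from d confirms no node is farther.
Path: f–e–h–c–m–g–d.

6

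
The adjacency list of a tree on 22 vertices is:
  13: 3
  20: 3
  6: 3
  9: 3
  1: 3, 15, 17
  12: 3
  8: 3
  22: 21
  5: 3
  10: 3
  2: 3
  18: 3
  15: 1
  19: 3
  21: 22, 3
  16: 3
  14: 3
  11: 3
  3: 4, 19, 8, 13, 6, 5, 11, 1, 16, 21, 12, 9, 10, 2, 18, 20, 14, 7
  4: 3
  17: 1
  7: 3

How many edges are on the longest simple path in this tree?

4

Starting from 22, a farthest node is 17 at distance 4.
One longest path: 22–21–3–1–17.
So the diameter is 4.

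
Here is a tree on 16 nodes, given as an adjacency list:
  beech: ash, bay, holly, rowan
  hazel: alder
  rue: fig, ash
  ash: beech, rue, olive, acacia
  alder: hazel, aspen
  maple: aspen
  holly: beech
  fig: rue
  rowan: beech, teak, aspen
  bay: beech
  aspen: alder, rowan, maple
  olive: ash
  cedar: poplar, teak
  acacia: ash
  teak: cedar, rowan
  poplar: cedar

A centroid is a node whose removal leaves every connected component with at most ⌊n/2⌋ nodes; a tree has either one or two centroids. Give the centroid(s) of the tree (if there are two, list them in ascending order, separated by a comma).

Removing rowan splits the tree into components of sizes 8, 4, 3; the largest is 8 ≤ ⌊16/2⌋ = 8.
Its neighbour beech also leaves a largest component of size 8, so both are centroids.

beech, rowan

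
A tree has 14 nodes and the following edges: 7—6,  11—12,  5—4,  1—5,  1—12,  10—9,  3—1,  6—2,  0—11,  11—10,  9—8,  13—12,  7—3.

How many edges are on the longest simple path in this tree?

9

BFS from 8 reaches 2 last, at distance 9; BFS from 2 confirms no node is farther.
Path: 8–9–10–11–12–1–3–7–6–2.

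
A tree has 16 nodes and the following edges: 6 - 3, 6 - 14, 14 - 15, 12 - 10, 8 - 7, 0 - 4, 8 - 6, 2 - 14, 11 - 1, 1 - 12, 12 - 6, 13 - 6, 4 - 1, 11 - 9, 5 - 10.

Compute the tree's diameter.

6

A longest path is 15 – 14 – 6 – 12 – 1 – 11 – 9, with 6 edges.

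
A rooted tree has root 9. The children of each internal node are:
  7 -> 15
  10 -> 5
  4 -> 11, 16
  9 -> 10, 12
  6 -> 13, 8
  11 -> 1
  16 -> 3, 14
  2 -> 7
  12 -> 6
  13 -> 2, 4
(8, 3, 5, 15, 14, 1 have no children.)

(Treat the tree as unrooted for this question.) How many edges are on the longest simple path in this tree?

A longest path is 5–10–9–12–6–13–4–11–1, with 8 edges.

8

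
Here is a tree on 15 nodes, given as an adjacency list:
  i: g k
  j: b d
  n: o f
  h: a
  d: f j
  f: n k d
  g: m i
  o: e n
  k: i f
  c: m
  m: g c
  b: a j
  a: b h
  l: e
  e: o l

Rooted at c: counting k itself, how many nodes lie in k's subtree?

11

Descendants of k (including itself): k, f, n, d, o, j, e, b, l, a, h. That's 11.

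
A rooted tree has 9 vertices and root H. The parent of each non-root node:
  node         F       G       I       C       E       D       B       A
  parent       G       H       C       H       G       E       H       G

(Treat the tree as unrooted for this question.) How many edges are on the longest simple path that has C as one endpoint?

4

The node farthest from C is D, via C-H-G-E-D — 4 edges.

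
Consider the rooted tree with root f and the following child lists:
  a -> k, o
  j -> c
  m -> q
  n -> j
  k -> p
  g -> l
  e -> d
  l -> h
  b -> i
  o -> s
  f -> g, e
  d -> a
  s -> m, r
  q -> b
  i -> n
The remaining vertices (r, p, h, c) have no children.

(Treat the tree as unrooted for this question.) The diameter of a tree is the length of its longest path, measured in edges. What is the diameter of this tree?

A longest path is c – j – n – i – b – q – m – s – o – a – d – e – f – g – l – h, with 15 edges.

15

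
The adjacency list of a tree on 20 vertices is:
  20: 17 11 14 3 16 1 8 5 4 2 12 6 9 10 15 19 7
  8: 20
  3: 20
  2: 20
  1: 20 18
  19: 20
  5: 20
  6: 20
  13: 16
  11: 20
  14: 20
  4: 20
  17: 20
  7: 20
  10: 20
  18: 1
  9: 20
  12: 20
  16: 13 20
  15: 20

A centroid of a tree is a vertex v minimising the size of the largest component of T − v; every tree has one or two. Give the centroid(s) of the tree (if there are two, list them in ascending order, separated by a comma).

20

Removing 20 splits the tree into components of sizes 2, 2, 1, 1, 1, 1, 1, 1, 1, 1, 1, 1, 1, 1, 1, 1, 1; the largest is 2 ≤ ⌊20/2⌋ = 10.
No neighbour of 20 does as well, so 20 is the unique centroid.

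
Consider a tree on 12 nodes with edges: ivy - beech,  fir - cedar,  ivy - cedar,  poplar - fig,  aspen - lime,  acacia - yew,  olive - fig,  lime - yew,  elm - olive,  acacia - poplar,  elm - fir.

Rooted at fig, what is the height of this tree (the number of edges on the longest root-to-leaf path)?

6

beech sits deepest: fig → olive → elm → fir → cedar → ivy → beech — 6 edges from the root.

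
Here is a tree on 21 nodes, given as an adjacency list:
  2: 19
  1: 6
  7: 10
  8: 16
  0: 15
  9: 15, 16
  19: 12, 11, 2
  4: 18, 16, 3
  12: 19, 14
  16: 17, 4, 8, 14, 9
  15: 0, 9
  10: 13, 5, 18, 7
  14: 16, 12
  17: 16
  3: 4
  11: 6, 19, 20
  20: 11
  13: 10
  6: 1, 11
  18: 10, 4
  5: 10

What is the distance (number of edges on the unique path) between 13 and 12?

6

The path is 13 – 10 – 18 – 4 – 16 – 14 – 12, which has 6 edges.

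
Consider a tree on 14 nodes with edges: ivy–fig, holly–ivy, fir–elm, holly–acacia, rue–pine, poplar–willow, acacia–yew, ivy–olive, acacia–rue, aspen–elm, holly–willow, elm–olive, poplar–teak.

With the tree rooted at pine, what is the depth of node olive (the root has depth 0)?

5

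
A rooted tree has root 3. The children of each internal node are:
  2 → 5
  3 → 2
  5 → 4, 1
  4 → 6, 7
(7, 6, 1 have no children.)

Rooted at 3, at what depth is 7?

4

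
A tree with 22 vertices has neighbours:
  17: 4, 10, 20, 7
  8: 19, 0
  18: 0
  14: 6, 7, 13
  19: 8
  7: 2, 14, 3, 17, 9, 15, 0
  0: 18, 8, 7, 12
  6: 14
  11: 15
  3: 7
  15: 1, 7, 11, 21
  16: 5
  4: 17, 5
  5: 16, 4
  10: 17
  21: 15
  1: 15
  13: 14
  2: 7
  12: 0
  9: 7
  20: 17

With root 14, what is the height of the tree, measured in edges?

5

The longest root-to-leaf path is 14 – 7 – 17 – 4 – 5 – 16 (5 edges).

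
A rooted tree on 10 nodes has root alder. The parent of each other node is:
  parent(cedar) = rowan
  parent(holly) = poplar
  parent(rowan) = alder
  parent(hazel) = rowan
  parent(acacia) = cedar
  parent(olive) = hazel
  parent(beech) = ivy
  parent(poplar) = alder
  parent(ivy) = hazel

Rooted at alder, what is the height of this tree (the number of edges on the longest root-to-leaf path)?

4

The longest root-to-leaf path is alder-rowan-hazel-ivy-beech (4 edges).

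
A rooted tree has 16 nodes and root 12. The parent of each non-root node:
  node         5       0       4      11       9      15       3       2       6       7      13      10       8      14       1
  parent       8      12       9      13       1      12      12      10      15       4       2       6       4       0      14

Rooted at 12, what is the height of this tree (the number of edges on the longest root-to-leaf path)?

7

5 sits deepest: 12 – 0 – 14 – 1 – 9 – 4 – 8 – 5 — 7 edges from the root.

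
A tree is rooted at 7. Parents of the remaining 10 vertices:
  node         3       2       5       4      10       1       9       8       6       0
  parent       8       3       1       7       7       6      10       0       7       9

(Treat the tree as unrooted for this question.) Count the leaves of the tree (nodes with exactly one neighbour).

3

Degree-1 nodes: 2, 4, 5 — 3 of them.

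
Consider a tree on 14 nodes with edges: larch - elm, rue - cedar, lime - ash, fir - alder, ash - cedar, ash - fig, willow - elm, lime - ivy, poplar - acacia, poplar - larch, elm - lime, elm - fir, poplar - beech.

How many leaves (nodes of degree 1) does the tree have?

7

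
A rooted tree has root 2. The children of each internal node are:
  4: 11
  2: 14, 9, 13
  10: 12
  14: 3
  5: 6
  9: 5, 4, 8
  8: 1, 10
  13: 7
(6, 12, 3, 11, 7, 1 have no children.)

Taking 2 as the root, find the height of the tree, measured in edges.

The longest root-to-leaf path is 2-9-8-10-12 (4 edges).

4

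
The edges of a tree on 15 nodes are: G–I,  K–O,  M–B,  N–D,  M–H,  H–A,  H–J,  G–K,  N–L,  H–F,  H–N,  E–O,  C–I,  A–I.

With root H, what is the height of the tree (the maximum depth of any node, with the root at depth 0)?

6

E sits deepest: H → A → I → G → K → O → E — 6 edges from the root.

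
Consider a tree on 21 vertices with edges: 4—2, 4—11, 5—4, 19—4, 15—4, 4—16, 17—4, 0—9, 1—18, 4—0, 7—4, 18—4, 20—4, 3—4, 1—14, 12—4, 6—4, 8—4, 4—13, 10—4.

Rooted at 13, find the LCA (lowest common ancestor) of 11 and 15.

4

11's ancestor chain is 11, 4, 13 and 15's is 15, 4, 13; they first meet at 4.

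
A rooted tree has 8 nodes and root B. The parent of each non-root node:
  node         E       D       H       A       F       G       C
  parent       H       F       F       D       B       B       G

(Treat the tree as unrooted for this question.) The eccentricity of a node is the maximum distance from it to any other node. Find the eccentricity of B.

The node farthest from B is E (A also at distance 3), via B–F–H–E — 3 edges.

3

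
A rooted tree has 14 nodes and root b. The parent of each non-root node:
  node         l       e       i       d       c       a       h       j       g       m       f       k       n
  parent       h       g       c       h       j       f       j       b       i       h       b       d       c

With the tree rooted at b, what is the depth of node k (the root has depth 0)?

4

b → j → h → d → k — 4 edges.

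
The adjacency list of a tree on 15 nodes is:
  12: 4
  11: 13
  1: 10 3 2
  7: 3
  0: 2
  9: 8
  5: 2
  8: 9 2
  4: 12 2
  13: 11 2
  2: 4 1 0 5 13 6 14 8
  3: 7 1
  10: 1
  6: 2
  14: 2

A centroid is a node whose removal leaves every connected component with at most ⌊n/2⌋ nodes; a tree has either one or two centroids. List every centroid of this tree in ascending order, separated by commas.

2

Delete 2: the remaining components have sizes 4, 2, 2, 2, 1, 1, 1, 1. Max 4 ≤ 7, so 2 is a centroid.
Every other node leaves some component of size > 7, so the centroid is unique.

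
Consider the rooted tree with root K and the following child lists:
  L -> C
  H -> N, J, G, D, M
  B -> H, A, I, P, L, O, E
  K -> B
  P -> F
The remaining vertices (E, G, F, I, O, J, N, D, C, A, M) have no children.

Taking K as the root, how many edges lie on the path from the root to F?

Path from K to F: K → B → P → F, which has 3 edges.

3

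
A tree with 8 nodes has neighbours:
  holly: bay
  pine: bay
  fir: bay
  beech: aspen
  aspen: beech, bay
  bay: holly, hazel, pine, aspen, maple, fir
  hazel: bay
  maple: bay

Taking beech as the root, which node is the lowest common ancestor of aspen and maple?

aspen

Ancestors of aspen (toward the root): aspen, beech.
Ancestors of maple: maple, bay, aspen, beech.
The deepest node appearing in both lists is aspen.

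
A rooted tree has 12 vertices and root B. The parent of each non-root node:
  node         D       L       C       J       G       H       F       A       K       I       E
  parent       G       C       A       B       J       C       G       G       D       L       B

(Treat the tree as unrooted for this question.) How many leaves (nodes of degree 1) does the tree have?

5

Degree-1 nodes: E, F, H, I, K — 5 of them.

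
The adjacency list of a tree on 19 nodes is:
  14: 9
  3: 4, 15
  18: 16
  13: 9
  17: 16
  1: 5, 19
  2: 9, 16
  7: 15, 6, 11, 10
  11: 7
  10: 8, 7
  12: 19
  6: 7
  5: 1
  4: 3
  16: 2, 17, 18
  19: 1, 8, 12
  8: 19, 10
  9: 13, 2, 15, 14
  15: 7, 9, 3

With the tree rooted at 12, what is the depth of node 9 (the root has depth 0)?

6

Climbing from 9 to the root: 9 – 15 – 7 – 10 – 8 – 19 – 12. That's 6 steps.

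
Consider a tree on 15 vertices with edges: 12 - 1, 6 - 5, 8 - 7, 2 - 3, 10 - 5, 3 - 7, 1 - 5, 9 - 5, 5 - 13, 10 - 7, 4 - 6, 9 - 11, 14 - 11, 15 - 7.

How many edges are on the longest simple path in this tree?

7

Starting from 2, a farthest node is 14 at distance 7.
One longest path: 2 – 3 – 7 – 10 – 5 – 9 – 11 – 14.
So the diameter is 7.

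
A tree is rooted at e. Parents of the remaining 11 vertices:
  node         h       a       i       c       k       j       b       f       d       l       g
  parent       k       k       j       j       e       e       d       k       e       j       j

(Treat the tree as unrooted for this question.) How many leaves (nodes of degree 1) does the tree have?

The leaves are a, b, c, f, g, h, i, l.
That is 8 leaves.

8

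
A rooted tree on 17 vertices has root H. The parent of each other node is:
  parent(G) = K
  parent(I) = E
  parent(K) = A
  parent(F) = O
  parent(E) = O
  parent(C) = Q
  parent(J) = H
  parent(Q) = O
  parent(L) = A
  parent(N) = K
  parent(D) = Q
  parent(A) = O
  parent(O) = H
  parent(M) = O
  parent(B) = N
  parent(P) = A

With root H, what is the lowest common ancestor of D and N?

Ancestors of D (toward the root): D, Q, O, H.
Ancestors of N: N, K, A, O, H.
The deepest node appearing in both lists is O.

O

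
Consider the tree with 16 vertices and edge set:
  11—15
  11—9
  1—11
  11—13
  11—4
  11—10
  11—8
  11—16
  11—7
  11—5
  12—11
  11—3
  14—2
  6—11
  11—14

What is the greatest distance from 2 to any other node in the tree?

The node farthest from 2 is 1 (15, 12, 6, 3, 10, 5, 13, 9, 8, 16, 7, 4 also at distance 3), via 2–14–11–1 — 3 edges.

3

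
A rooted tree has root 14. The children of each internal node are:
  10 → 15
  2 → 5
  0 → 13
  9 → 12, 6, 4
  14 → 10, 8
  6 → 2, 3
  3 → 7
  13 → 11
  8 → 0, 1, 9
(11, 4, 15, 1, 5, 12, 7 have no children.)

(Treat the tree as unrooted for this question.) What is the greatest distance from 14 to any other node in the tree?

Distances from 14 peak at 5, attained at 7 (5 also at distance 5).
14 – 8 – 9 – 6 – 3 – 7

5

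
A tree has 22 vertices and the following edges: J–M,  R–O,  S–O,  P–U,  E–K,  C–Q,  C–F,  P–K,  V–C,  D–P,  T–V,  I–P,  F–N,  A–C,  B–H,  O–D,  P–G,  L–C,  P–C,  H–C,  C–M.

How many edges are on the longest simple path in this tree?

6

Starting from N, a farthest node is R at distance 6.
One longest path: N - F - C - P - D - O - R.
So the diameter is 6.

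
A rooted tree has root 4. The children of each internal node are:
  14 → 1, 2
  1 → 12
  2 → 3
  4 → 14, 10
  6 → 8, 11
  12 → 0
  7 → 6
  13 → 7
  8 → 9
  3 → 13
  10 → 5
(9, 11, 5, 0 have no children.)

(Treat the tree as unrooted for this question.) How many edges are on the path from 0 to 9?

0 - 12 - 1 - 14 - 2 - 3 - 13 - 7 - 6 - 8 - 9: 10 edges.

10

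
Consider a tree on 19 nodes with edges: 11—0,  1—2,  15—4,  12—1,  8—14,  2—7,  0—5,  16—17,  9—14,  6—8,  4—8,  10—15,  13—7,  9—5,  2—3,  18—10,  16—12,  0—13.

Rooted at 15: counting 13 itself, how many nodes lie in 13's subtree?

8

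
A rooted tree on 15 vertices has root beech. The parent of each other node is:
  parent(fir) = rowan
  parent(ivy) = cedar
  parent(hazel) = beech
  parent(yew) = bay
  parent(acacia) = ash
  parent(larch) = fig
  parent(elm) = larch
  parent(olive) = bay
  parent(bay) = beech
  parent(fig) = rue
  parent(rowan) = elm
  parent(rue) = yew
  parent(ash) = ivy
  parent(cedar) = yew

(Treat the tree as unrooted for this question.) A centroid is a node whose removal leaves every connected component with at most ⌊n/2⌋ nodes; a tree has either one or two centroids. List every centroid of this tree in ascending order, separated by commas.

yew

If yew is removed the pieces have sizes 6, 4, 4, all ≤ ⌊15/2⌋ = 7.
No neighbour of yew does as well, so yew is the unique centroid.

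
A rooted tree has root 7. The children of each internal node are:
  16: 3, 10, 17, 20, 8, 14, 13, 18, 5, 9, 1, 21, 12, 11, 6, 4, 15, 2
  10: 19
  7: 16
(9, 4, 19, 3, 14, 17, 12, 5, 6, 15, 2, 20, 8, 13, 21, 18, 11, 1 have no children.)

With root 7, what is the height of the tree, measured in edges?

The longest root-to-leaf path is 7 – 16 – 10 – 19 (3 edges).

3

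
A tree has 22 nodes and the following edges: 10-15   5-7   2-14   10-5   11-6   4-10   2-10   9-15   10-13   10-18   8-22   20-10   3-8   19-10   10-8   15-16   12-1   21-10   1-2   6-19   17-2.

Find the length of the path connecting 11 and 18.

11 - 6 - 19 - 10 - 18: 4 edges.

4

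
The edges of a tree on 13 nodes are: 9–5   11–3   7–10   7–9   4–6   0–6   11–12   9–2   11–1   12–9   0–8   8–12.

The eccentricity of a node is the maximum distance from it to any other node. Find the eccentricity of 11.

A farthest node from 11 is 4.
The path 11 – 12 – 8 – 0 – 6 – 4 has 5 edges.

5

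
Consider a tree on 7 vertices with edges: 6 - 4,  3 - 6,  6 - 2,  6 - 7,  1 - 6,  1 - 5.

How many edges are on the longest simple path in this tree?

3

BFS from 5 reaches 3 last, at distance 3; BFS from 3 confirms no node is farther.
Path: 5 – 1 – 6 – 3.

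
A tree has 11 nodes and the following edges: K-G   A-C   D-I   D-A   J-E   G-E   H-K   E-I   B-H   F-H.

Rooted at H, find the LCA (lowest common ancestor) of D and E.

E

D's ancestor chain is D, I, E, G, K, H and E's is E, G, K, H; they first meet at E.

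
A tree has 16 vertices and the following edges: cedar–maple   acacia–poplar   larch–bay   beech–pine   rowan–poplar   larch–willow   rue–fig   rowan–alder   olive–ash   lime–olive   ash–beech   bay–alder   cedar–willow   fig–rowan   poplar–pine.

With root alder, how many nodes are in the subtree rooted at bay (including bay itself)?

bay's subtree: {bay, larch, willow, cedar, maple}, size 5.

5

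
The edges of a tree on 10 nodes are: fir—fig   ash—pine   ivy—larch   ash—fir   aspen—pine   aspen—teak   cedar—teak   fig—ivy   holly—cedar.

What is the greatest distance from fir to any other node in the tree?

A farthest node from fir is holly.
The path fir-ash-pine-aspen-teak-cedar-holly has 6 edges.

6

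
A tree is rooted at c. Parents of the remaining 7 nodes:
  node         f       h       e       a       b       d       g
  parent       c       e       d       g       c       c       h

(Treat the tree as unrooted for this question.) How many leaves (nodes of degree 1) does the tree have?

Degree-1 nodes: a, b, f — 3 of them.

3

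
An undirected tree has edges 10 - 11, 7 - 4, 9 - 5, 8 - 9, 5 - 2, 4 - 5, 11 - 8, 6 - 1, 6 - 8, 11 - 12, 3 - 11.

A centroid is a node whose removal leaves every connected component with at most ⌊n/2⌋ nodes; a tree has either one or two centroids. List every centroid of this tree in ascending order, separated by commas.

Delete 8: the remaining components have sizes 5, 4, 2. Max 5 ≤ 6, so 8 is a centroid.
Every other node leaves some component of size > 6, so the centroid is unique.

8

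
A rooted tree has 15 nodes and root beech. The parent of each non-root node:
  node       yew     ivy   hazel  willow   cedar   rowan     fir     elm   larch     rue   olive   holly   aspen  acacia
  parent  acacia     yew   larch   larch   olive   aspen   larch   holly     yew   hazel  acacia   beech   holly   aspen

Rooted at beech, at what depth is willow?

6

Path from beech to willow: beech → holly → aspen → acacia → yew → larch → willow, which has 6 edges.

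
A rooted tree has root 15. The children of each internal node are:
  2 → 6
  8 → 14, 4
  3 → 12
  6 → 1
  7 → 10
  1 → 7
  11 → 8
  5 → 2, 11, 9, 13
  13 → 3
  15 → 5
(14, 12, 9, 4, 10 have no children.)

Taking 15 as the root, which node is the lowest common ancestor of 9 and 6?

5

9's ancestor chain is 9, 5, 15 and 6's is 6, 2, 5, 15; they first meet at 5.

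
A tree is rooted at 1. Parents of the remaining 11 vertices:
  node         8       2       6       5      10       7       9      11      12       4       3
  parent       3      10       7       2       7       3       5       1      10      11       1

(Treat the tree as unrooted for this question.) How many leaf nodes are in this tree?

5

The leaves are 4, 6, 8, 9, 12.
That is 5 leaves.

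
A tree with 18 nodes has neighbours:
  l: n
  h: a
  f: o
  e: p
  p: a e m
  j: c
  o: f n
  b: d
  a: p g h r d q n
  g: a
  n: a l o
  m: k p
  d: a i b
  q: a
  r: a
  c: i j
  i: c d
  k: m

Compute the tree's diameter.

7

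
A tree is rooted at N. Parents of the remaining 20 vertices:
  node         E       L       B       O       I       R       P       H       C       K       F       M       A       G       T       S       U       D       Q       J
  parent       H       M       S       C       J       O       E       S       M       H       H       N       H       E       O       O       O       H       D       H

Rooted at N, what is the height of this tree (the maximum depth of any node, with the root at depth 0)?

A deepest node is I, reached by N – M – C – O – S – H – J – I.
That path has 7 edges, so the height is 7.

7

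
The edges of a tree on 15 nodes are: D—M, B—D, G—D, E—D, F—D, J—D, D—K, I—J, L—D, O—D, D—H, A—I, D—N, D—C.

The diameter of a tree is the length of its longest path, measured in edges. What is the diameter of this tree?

4

Starting from A, a farthest node is K at distance 4.
One longest path: A – I – J – D – K.
So the diameter is 4.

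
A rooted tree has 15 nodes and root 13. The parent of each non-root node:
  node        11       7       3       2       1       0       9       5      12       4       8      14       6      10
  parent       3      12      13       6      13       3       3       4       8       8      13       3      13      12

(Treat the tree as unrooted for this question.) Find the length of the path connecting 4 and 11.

4

4 - 8 - 13 - 3 - 11: 4 edges.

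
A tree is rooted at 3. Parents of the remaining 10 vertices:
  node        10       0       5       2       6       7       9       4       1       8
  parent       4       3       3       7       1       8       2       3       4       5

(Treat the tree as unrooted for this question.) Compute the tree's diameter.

A longest path is 9 – 2 – 7 – 8 – 5 – 3 – 4 – 1 – 6, with 8 edges.

8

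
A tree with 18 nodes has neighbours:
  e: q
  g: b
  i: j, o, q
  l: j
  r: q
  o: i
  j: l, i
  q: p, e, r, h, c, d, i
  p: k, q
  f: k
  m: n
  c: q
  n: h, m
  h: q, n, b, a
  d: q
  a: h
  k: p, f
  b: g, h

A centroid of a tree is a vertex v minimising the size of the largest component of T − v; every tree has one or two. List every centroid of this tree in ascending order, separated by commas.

If q is removed the pieces have sizes 6, 4, 3, 1, 1, 1, 1, all ≤ ⌊18/2⌋ = 9.
Every other node leaves some component of size > 9, so the centroid is unique.

q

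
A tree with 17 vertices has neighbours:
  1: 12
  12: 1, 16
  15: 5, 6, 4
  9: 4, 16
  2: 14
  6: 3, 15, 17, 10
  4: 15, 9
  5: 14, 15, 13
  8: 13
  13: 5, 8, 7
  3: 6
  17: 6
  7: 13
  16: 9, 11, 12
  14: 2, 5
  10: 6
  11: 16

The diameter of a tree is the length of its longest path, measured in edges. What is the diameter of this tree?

A longest path is 7 - 13 - 5 - 15 - 4 - 9 - 16 - 12 - 1, with 8 edges.

8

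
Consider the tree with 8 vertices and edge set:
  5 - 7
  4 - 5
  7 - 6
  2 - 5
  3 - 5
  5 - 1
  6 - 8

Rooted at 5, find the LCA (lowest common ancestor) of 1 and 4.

Ancestors of 1 (toward the root): 1, 5.
Ancestors of 4: 4, 5.
The deepest node appearing in both lists is 5.

5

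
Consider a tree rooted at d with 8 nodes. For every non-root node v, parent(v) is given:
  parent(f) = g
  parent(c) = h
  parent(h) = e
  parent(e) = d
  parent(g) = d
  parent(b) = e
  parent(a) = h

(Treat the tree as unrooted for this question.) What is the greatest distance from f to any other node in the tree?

The node farthest from f is a (c also at distance 5), via f – g – d – e – h – a — 5 edges.

5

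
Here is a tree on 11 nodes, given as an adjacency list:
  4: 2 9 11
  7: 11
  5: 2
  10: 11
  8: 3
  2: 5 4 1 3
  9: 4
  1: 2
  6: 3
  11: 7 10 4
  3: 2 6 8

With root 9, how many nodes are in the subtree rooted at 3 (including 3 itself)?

3's subtree: {3, 6, 8}, size 3.

3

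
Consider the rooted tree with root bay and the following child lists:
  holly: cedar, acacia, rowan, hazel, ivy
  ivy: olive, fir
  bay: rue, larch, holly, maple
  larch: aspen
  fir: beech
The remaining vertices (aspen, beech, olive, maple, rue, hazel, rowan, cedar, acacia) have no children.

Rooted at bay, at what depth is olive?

Path from bay to olive: bay → holly → ivy → olive, which has 3 edges.

3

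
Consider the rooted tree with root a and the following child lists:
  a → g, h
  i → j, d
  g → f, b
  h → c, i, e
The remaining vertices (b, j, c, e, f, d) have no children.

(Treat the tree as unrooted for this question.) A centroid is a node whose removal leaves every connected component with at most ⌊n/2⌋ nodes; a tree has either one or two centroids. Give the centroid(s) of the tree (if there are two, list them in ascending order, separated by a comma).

h

Removing h splits the tree into components of sizes 4, 3, 1, 1; the largest is 4 ≤ ⌊10/2⌋ = 5.
Every other node leaves some component of size > 5, so the centroid is unique.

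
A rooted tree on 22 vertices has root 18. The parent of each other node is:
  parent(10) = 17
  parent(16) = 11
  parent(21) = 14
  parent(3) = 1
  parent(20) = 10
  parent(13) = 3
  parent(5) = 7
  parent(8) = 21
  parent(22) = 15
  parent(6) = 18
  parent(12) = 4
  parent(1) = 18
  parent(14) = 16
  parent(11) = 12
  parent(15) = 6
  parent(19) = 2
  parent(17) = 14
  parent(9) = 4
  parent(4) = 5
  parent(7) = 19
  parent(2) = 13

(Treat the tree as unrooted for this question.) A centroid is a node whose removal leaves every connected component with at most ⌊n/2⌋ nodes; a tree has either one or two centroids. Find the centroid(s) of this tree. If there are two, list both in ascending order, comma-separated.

If 4 is removed the pieces have sizes 11, 9, 1, all ≤ ⌊22/2⌋ = 11.
5 is adjacent to 4 and is also a centroid (the largest component after removing it is likewise 11).

4, 5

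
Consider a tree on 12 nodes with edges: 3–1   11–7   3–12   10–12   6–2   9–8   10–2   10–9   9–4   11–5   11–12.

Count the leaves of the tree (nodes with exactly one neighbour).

Exactly 6 nodes have a single neighbour: 1, 4, 5, 6, 7, 8.

6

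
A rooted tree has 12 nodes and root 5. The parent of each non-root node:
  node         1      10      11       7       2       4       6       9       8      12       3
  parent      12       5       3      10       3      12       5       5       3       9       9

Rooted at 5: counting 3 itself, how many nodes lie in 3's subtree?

Descendants of 3 (including itself): 3, 11, 2, 8. That's 4.

4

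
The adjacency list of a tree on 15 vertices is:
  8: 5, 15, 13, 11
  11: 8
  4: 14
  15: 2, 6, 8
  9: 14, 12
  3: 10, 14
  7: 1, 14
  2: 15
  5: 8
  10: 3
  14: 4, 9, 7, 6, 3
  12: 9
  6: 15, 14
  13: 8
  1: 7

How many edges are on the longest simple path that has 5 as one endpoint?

6

A farthest node from 5 is 10 (12, 1 also at distance 6).
The path 5-8-15-6-14-3-10 has 6 edges.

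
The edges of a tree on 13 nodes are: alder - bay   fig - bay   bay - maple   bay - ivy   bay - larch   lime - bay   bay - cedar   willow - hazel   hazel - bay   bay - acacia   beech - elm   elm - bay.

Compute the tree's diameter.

4

A longest path is willow – hazel – bay – elm – beech, with 4 edges.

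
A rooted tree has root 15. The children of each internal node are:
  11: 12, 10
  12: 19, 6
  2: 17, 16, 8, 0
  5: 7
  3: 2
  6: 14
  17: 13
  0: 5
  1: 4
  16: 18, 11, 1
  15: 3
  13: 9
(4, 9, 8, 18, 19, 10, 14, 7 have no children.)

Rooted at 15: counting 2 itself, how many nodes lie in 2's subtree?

18

Descendants of 2 (including itself): 2, 16, 0, 8, 17, 11, 1, 18, 5, 13, 10, 12, 4, 7, 9, 6, 19, 14. That's 18.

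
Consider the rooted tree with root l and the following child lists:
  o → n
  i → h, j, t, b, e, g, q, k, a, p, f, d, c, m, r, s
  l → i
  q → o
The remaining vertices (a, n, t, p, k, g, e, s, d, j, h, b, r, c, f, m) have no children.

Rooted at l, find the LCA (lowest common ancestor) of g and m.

i

Path g→root: g i l; path m→root: m i l.
First common node: i.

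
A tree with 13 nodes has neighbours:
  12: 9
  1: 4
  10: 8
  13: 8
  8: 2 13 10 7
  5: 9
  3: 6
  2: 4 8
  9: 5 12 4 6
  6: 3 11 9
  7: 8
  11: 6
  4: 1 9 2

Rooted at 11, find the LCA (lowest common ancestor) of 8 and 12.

9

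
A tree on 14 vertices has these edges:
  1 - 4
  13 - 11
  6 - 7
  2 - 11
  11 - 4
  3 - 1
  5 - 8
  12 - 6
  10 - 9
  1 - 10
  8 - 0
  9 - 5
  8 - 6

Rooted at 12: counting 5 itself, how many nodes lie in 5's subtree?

9

Descendants of 5 (including itself): 5, 9, 10, 1, 3, 4, 11, 2, 13. That's 9.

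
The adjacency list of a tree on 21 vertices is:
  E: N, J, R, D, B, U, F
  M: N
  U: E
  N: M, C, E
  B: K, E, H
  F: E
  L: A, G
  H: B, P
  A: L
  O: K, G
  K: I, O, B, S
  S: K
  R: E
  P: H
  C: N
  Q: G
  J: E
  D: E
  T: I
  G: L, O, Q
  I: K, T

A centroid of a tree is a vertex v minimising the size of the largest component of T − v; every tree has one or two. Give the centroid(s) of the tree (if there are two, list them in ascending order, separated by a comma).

Removing B splits the tree into components of sizes 9, 9, 2; the largest is 9 ≤ ⌊21/2⌋ = 10.
No neighbour of B does as well, so B is the unique centroid.

B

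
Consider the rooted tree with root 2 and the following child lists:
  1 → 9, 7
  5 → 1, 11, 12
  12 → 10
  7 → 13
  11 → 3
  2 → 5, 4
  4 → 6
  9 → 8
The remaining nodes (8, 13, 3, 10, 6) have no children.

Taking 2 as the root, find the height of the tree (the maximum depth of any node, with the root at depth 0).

The longest root-to-leaf path is 2-5-1-7-13 (4 edges).

4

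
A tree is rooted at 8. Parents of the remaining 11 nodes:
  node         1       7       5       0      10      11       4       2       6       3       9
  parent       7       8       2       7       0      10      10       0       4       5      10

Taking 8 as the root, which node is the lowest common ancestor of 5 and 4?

Path 5→root: 5 2 0 7 8; path 4→root: 4 10 0 7 8.
First common node: 0.

0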